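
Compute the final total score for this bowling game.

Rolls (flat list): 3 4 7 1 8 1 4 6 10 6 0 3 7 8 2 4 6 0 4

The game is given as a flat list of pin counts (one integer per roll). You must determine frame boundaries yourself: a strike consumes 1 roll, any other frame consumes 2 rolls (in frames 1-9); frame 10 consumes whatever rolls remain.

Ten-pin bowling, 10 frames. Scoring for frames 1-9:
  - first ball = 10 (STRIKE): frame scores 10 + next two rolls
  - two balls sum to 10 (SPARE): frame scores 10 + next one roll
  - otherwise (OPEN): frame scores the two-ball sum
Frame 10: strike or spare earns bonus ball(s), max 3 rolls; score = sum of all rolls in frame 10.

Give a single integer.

Frame 1: OPEN (3+4=7). Cumulative: 7
Frame 2: OPEN (7+1=8). Cumulative: 15
Frame 3: OPEN (8+1=9). Cumulative: 24
Frame 4: SPARE (4+6=10). 10 + next roll (10) = 20. Cumulative: 44
Frame 5: STRIKE. 10 + next two rolls (6+0) = 16. Cumulative: 60
Frame 6: OPEN (6+0=6). Cumulative: 66
Frame 7: SPARE (3+7=10). 10 + next roll (8) = 18. Cumulative: 84
Frame 8: SPARE (8+2=10). 10 + next roll (4) = 14. Cumulative: 98
Frame 9: SPARE (4+6=10). 10 + next roll (0) = 10. Cumulative: 108
Frame 10: OPEN. Sum of all frame-10 rolls (0+4) = 4. Cumulative: 112

Answer: 112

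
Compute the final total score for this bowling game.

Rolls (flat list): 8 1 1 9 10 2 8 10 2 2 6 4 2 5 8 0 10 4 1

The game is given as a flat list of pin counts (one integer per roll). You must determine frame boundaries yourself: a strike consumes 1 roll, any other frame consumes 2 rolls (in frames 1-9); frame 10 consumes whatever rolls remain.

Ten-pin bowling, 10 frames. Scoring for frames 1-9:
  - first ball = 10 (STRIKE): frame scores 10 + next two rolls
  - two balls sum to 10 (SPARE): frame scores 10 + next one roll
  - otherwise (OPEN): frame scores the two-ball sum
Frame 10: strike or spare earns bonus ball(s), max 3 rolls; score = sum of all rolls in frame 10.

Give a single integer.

Frame 1: OPEN (8+1=9). Cumulative: 9
Frame 2: SPARE (1+9=10). 10 + next roll (10) = 20. Cumulative: 29
Frame 3: STRIKE. 10 + next two rolls (2+8) = 20. Cumulative: 49
Frame 4: SPARE (2+8=10). 10 + next roll (10) = 20. Cumulative: 69
Frame 5: STRIKE. 10 + next two rolls (2+2) = 14. Cumulative: 83
Frame 6: OPEN (2+2=4). Cumulative: 87
Frame 7: SPARE (6+4=10). 10 + next roll (2) = 12. Cumulative: 99
Frame 8: OPEN (2+5=7). Cumulative: 106
Frame 9: OPEN (8+0=8). Cumulative: 114
Frame 10: STRIKE. Sum of all frame-10 rolls (10+4+1) = 15. Cumulative: 129

Answer: 129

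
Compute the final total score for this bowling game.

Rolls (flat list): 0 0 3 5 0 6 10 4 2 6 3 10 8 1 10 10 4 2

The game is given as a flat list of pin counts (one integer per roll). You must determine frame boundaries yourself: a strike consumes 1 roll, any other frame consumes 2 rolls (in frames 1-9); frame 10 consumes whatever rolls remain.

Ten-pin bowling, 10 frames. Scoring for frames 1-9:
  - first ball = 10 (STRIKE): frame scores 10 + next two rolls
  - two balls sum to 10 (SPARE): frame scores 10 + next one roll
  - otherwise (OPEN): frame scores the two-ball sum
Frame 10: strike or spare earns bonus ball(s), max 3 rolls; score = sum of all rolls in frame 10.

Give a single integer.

Frame 1: OPEN (0+0=0). Cumulative: 0
Frame 2: OPEN (3+5=8). Cumulative: 8
Frame 3: OPEN (0+6=6). Cumulative: 14
Frame 4: STRIKE. 10 + next two rolls (4+2) = 16. Cumulative: 30
Frame 5: OPEN (4+2=6). Cumulative: 36
Frame 6: OPEN (6+3=9). Cumulative: 45
Frame 7: STRIKE. 10 + next two rolls (8+1) = 19. Cumulative: 64
Frame 8: OPEN (8+1=9). Cumulative: 73
Frame 9: STRIKE. 10 + next two rolls (10+4) = 24. Cumulative: 97
Frame 10: STRIKE. Sum of all frame-10 rolls (10+4+2) = 16. Cumulative: 113

Answer: 113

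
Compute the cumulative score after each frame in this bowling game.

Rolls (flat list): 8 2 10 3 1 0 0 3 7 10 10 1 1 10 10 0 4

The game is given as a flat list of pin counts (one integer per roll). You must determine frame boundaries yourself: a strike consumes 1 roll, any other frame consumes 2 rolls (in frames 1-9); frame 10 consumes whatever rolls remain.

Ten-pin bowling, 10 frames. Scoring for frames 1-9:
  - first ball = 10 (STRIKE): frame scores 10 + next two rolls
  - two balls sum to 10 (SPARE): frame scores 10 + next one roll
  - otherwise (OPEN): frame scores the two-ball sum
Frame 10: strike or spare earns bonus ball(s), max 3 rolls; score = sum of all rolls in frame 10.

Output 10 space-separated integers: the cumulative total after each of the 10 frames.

Frame 1: SPARE (8+2=10). 10 + next roll (10) = 20. Cumulative: 20
Frame 2: STRIKE. 10 + next two rolls (3+1) = 14. Cumulative: 34
Frame 3: OPEN (3+1=4). Cumulative: 38
Frame 4: OPEN (0+0=0). Cumulative: 38
Frame 5: SPARE (3+7=10). 10 + next roll (10) = 20. Cumulative: 58
Frame 6: STRIKE. 10 + next two rolls (10+1) = 21. Cumulative: 79
Frame 7: STRIKE. 10 + next two rolls (1+1) = 12. Cumulative: 91
Frame 8: OPEN (1+1=2). Cumulative: 93
Frame 9: STRIKE. 10 + next two rolls (10+0) = 20. Cumulative: 113
Frame 10: STRIKE. Sum of all frame-10 rolls (10+0+4) = 14. Cumulative: 127

Answer: 20 34 38 38 58 79 91 93 113 127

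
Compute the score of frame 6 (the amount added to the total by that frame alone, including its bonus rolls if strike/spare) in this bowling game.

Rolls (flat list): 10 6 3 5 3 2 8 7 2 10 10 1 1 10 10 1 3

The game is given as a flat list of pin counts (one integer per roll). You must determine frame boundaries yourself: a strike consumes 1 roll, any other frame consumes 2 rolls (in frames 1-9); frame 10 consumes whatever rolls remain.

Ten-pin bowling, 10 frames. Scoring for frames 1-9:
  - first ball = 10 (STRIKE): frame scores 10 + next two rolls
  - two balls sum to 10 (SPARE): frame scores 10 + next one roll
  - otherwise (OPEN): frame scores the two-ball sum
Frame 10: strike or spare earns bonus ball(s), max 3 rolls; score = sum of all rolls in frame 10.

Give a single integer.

Frame 1: STRIKE. 10 + next two rolls (6+3) = 19. Cumulative: 19
Frame 2: OPEN (6+3=9). Cumulative: 28
Frame 3: OPEN (5+3=8). Cumulative: 36
Frame 4: SPARE (2+8=10). 10 + next roll (7) = 17. Cumulative: 53
Frame 5: OPEN (7+2=9). Cumulative: 62
Frame 6: STRIKE. 10 + next two rolls (10+1) = 21. Cumulative: 83
Frame 7: STRIKE. 10 + next two rolls (1+1) = 12. Cumulative: 95
Frame 8: OPEN (1+1=2). Cumulative: 97

Answer: 21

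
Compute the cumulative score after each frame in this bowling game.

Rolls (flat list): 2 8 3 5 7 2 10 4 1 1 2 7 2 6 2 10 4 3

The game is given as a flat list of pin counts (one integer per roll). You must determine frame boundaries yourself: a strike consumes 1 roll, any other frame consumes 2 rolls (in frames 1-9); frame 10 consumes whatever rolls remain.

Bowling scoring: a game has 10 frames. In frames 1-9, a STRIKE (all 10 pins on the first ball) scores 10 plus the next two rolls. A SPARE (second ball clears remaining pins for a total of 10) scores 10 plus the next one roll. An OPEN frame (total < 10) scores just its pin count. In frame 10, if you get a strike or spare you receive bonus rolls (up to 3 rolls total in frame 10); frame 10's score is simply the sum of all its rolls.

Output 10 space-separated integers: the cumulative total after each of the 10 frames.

Answer: 13 21 30 45 50 53 62 70 87 94

Derivation:
Frame 1: SPARE (2+8=10). 10 + next roll (3) = 13. Cumulative: 13
Frame 2: OPEN (3+5=8). Cumulative: 21
Frame 3: OPEN (7+2=9). Cumulative: 30
Frame 4: STRIKE. 10 + next two rolls (4+1) = 15. Cumulative: 45
Frame 5: OPEN (4+1=5). Cumulative: 50
Frame 6: OPEN (1+2=3). Cumulative: 53
Frame 7: OPEN (7+2=9). Cumulative: 62
Frame 8: OPEN (6+2=8). Cumulative: 70
Frame 9: STRIKE. 10 + next two rolls (4+3) = 17. Cumulative: 87
Frame 10: OPEN. Sum of all frame-10 rolls (4+3) = 7. Cumulative: 94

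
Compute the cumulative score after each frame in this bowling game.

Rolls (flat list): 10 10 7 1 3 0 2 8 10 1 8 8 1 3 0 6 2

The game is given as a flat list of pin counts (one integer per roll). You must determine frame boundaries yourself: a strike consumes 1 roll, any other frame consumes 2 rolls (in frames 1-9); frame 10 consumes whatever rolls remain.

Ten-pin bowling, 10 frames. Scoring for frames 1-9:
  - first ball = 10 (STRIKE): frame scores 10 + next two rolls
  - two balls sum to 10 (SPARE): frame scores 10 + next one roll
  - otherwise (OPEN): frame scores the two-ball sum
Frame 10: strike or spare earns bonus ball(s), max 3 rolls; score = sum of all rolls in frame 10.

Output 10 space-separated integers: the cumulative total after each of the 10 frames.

Answer: 27 45 53 56 76 95 104 113 116 124

Derivation:
Frame 1: STRIKE. 10 + next two rolls (10+7) = 27. Cumulative: 27
Frame 2: STRIKE. 10 + next two rolls (7+1) = 18. Cumulative: 45
Frame 3: OPEN (7+1=8). Cumulative: 53
Frame 4: OPEN (3+0=3). Cumulative: 56
Frame 5: SPARE (2+8=10). 10 + next roll (10) = 20. Cumulative: 76
Frame 6: STRIKE. 10 + next two rolls (1+8) = 19. Cumulative: 95
Frame 7: OPEN (1+8=9). Cumulative: 104
Frame 8: OPEN (8+1=9). Cumulative: 113
Frame 9: OPEN (3+0=3). Cumulative: 116
Frame 10: OPEN. Sum of all frame-10 rolls (6+2) = 8. Cumulative: 124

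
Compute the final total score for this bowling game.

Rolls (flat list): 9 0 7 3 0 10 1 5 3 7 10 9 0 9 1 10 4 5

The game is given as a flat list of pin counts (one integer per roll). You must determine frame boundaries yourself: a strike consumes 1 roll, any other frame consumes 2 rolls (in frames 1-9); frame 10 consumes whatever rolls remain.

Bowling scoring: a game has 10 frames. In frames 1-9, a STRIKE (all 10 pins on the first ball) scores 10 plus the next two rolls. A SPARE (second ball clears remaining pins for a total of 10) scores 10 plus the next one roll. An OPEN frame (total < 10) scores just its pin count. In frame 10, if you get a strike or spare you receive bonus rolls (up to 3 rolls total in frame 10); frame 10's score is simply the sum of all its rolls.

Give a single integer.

Answer: 132

Derivation:
Frame 1: OPEN (9+0=9). Cumulative: 9
Frame 2: SPARE (7+3=10). 10 + next roll (0) = 10. Cumulative: 19
Frame 3: SPARE (0+10=10). 10 + next roll (1) = 11. Cumulative: 30
Frame 4: OPEN (1+5=6). Cumulative: 36
Frame 5: SPARE (3+7=10). 10 + next roll (10) = 20. Cumulative: 56
Frame 6: STRIKE. 10 + next two rolls (9+0) = 19. Cumulative: 75
Frame 7: OPEN (9+0=9). Cumulative: 84
Frame 8: SPARE (9+1=10). 10 + next roll (10) = 20. Cumulative: 104
Frame 9: STRIKE. 10 + next two rolls (4+5) = 19. Cumulative: 123
Frame 10: OPEN. Sum of all frame-10 rolls (4+5) = 9. Cumulative: 132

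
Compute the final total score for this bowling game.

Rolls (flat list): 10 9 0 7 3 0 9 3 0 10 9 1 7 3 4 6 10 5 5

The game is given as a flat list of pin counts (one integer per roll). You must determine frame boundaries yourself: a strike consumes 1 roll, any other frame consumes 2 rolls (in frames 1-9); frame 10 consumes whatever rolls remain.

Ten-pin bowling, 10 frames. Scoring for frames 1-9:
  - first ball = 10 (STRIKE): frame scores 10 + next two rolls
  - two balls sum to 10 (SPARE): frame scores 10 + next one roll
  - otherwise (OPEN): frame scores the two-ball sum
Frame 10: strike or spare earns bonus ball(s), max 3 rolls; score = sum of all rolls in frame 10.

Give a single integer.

Frame 1: STRIKE. 10 + next two rolls (9+0) = 19. Cumulative: 19
Frame 2: OPEN (9+0=9). Cumulative: 28
Frame 3: SPARE (7+3=10). 10 + next roll (0) = 10. Cumulative: 38
Frame 4: OPEN (0+9=9). Cumulative: 47
Frame 5: OPEN (3+0=3). Cumulative: 50
Frame 6: STRIKE. 10 + next two rolls (9+1) = 20. Cumulative: 70
Frame 7: SPARE (9+1=10). 10 + next roll (7) = 17. Cumulative: 87
Frame 8: SPARE (7+3=10). 10 + next roll (4) = 14. Cumulative: 101
Frame 9: SPARE (4+6=10). 10 + next roll (10) = 20. Cumulative: 121
Frame 10: STRIKE. Sum of all frame-10 rolls (10+5+5) = 20. Cumulative: 141

Answer: 141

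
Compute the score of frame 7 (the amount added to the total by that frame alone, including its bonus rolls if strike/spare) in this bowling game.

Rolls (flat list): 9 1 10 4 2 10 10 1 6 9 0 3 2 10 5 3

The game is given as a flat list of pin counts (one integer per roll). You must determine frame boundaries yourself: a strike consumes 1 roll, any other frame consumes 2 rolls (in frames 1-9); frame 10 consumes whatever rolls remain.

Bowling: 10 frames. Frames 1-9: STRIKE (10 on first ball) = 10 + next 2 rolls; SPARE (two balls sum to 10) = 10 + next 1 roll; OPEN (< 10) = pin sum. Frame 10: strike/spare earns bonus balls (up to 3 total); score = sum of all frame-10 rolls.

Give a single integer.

Answer: 9

Derivation:
Frame 1: SPARE (9+1=10). 10 + next roll (10) = 20. Cumulative: 20
Frame 2: STRIKE. 10 + next two rolls (4+2) = 16. Cumulative: 36
Frame 3: OPEN (4+2=6). Cumulative: 42
Frame 4: STRIKE. 10 + next two rolls (10+1) = 21. Cumulative: 63
Frame 5: STRIKE. 10 + next two rolls (1+6) = 17. Cumulative: 80
Frame 6: OPEN (1+6=7). Cumulative: 87
Frame 7: OPEN (9+0=9). Cumulative: 96
Frame 8: OPEN (3+2=5). Cumulative: 101
Frame 9: STRIKE. 10 + next two rolls (5+3) = 18. Cumulative: 119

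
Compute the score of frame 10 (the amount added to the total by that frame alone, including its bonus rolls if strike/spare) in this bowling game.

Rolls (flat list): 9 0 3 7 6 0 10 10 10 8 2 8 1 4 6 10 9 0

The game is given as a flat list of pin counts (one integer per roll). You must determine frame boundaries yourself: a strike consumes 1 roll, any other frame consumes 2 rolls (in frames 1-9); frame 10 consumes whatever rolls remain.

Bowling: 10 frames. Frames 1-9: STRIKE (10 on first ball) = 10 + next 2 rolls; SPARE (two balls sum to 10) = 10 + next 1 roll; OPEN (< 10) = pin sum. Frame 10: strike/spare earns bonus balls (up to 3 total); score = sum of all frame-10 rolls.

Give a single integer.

Answer: 19

Derivation:
Frame 1: OPEN (9+0=9). Cumulative: 9
Frame 2: SPARE (3+7=10). 10 + next roll (6) = 16. Cumulative: 25
Frame 3: OPEN (6+0=6). Cumulative: 31
Frame 4: STRIKE. 10 + next two rolls (10+10) = 30. Cumulative: 61
Frame 5: STRIKE. 10 + next two rolls (10+8) = 28. Cumulative: 89
Frame 6: STRIKE. 10 + next two rolls (8+2) = 20. Cumulative: 109
Frame 7: SPARE (8+2=10). 10 + next roll (8) = 18. Cumulative: 127
Frame 8: OPEN (8+1=9). Cumulative: 136
Frame 9: SPARE (4+6=10). 10 + next roll (10) = 20. Cumulative: 156
Frame 10: STRIKE. Sum of all frame-10 rolls (10+9+0) = 19. Cumulative: 175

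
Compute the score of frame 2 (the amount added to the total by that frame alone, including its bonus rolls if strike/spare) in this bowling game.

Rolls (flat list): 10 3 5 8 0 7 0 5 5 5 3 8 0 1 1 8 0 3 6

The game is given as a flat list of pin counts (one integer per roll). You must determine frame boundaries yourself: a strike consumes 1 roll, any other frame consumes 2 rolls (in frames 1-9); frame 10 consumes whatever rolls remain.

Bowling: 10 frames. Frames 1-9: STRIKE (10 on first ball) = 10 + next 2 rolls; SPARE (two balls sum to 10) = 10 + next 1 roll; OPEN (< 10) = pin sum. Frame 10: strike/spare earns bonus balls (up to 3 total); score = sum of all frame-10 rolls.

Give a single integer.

Frame 1: STRIKE. 10 + next two rolls (3+5) = 18. Cumulative: 18
Frame 2: OPEN (3+5=8). Cumulative: 26
Frame 3: OPEN (8+0=8). Cumulative: 34
Frame 4: OPEN (7+0=7). Cumulative: 41

Answer: 8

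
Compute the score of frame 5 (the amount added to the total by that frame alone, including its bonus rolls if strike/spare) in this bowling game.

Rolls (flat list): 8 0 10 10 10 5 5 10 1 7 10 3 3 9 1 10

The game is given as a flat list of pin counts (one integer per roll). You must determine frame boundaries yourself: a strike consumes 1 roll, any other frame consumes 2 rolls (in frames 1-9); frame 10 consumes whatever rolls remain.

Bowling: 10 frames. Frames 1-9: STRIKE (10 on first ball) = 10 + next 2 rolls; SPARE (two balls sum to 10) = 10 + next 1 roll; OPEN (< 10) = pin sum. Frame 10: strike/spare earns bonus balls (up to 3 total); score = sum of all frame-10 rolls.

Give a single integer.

Answer: 20

Derivation:
Frame 1: OPEN (8+0=8). Cumulative: 8
Frame 2: STRIKE. 10 + next two rolls (10+10) = 30. Cumulative: 38
Frame 3: STRIKE. 10 + next two rolls (10+5) = 25. Cumulative: 63
Frame 4: STRIKE. 10 + next two rolls (5+5) = 20. Cumulative: 83
Frame 5: SPARE (5+5=10). 10 + next roll (10) = 20. Cumulative: 103
Frame 6: STRIKE. 10 + next two rolls (1+7) = 18. Cumulative: 121
Frame 7: OPEN (1+7=8). Cumulative: 129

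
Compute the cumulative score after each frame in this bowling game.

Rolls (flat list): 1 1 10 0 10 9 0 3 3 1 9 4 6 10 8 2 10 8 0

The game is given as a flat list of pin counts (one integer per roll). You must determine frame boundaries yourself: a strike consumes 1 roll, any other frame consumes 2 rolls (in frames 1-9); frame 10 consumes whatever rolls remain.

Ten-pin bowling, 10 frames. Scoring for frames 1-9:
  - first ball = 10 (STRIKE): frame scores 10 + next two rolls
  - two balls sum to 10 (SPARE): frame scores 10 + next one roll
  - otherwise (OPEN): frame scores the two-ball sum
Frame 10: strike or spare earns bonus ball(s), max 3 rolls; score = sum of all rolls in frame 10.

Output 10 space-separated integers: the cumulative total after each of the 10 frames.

Frame 1: OPEN (1+1=2). Cumulative: 2
Frame 2: STRIKE. 10 + next two rolls (0+10) = 20. Cumulative: 22
Frame 3: SPARE (0+10=10). 10 + next roll (9) = 19. Cumulative: 41
Frame 4: OPEN (9+0=9). Cumulative: 50
Frame 5: OPEN (3+3=6). Cumulative: 56
Frame 6: SPARE (1+9=10). 10 + next roll (4) = 14. Cumulative: 70
Frame 7: SPARE (4+6=10). 10 + next roll (10) = 20. Cumulative: 90
Frame 8: STRIKE. 10 + next two rolls (8+2) = 20. Cumulative: 110
Frame 9: SPARE (8+2=10). 10 + next roll (10) = 20. Cumulative: 130
Frame 10: STRIKE. Sum of all frame-10 rolls (10+8+0) = 18. Cumulative: 148

Answer: 2 22 41 50 56 70 90 110 130 148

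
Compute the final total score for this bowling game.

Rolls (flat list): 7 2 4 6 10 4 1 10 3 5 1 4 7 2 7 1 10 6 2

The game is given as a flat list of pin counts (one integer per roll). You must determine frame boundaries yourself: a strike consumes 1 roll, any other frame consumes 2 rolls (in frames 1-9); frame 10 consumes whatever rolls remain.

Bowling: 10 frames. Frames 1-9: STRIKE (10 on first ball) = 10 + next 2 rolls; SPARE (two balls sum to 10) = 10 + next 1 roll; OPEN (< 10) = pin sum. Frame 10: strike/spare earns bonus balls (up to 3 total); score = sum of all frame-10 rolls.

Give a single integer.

Answer: 115

Derivation:
Frame 1: OPEN (7+2=9). Cumulative: 9
Frame 2: SPARE (4+6=10). 10 + next roll (10) = 20. Cumulative: 29
Frame 3: STRIKE. 10 + next two rolls (4+1) = 15. Cumulative: 44
Frame 4: OPEN (4+1=5). Cumulative: 49
Frame 5: STRIKE. 10 + next two rolls (3+5) = 18. Cumulative: 67
Frame 6: OPEN (3+5=8). Cumulative: 75
Frame 7: OPEN (1+4=5). Cumulative: 80
Frame 8: OPEN (7+2=9). Cumulative: 89
Frame 9: OPEN (7+1=8). Cumulative: 97
Frame 10: STRIKE. Sum of all frame-10 rolls (10+6+2) = 18. Cumulative: 115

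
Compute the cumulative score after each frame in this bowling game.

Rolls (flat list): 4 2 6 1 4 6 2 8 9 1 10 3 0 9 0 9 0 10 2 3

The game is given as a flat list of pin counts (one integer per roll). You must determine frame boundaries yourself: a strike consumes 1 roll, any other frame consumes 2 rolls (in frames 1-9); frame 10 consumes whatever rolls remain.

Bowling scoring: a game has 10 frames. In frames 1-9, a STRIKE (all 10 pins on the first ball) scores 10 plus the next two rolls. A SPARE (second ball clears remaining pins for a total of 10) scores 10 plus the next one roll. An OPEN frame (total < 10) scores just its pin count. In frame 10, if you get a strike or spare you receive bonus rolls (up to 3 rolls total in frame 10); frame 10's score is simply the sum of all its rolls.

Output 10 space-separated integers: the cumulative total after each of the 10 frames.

Answer: 6 13 25 44 64 77 80 89 98 113

Derivation:
Frame 1: OPEN (4+2=6). Cumulative: 6
Frame 2: OPEN (6+1=7). Cumulative: 13
Frame 3: SPARE (4+6=10). 10 + next roll (2) = 12. Cumulative: 25
Frame 4: SPARE (2+8=10). 10 + next roll (9) = 19. Cumulative: 44
Frame 5: SPARE (9+1=10). 10 + next roll (10) = 20. Cumulative: 64
Frame 6: STRIKE. 10 + next two rolls (3+0) = 13. Cumulative: 77
Frame 7: OPEN (3+0=3). Cumulative: 80
Frame 8: OPEN (9+0=9). Cumulative: 89
Frame 9: OPEN (9+0=9). Cumulative: 98
Frame 10: STRIKE. Sum of all frame-10 rolls (10+2+3) = 15. Cumulative: 113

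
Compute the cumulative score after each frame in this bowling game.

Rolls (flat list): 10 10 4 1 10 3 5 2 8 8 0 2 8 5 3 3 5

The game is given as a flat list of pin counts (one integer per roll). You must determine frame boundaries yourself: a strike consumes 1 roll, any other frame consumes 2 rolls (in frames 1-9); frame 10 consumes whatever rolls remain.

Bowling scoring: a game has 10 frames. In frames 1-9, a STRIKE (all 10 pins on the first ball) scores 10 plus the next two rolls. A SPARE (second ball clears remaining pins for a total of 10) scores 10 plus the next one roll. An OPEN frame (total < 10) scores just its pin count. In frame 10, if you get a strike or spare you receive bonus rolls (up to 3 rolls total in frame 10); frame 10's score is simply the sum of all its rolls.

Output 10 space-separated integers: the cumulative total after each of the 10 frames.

Frame 1: STRIKE. 10 + next two rolls (10+4) = 24. Cumulative: 24
Frame 2: STRIKE. 10 + next two rolls (4+1) = 15. Cumulative: 39
Frame 3: OPEN (4+1=5). Cumulative: 44
Frame 4: STRIKE. 10 + next two rolls (3+5) = 18. Cumulative: 62
Frame 5: OPEN (3+5=8). Cumulative: 70
Frame 6: SPARE (2+8=10). 10 + next roll (8) = 18. Cumulative: 88
Frame 7: OPEN (8+0=8). Cumulative: 96
Frame 8: SPARE (2+8=10). 10 + next roll (5) = 15. Cumulative: 111
Frame 9: OPEN (5+3=8). Cumulative: 119
Frame 10: OPEN. Sum of all frame-10 rolls (3+5) = 8. Cumulative: 127

Answer: 24 39 44 62 70 88 96 111 119 127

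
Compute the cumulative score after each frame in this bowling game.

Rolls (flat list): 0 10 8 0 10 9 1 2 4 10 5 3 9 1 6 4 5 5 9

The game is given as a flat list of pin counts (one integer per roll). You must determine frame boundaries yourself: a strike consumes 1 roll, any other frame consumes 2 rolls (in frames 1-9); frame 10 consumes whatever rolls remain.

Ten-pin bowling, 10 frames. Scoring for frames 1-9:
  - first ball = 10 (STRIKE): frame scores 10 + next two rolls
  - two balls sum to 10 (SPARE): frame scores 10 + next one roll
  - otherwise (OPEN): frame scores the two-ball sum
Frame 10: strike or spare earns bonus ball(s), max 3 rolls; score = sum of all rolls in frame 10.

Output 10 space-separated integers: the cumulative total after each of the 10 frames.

Answer: 18 26 46 58 64 82 90 106 121 140

Derivation:
Frame 1: SPARE (0+10=10). 10 + next roll (8) = 18. Cumulative: 18
Frame 2: OPEN (8+0=8). Cumulative: 26
Frame 3: STRIKE. 10 + next two rolls (9+1) = 20. Cumulative: 46
Frame 4: SPARE (9+1=10). 10 + next roll (2) = 12. Cumulative: 58
Frame 5: OPEN (2+4=6). Cumulative: 64
Frame 6: STRIKE. 10 + next two rolls (5+3) = 18. Cumulative: 82
Frame 7: OPEN (5+3=8). Cumulative: 90
Frame 8: SPARE (9+1=10). 10 + next roll (6) = 16. Cumulative: 106
Frame 9: SPARE (6+4=10). 10 + next roll (5) = 15. Cumulative: 121
Frame 10: SPARE. Sum of all frame-10 rolls (5+5+9) = 19. Cumulative: 140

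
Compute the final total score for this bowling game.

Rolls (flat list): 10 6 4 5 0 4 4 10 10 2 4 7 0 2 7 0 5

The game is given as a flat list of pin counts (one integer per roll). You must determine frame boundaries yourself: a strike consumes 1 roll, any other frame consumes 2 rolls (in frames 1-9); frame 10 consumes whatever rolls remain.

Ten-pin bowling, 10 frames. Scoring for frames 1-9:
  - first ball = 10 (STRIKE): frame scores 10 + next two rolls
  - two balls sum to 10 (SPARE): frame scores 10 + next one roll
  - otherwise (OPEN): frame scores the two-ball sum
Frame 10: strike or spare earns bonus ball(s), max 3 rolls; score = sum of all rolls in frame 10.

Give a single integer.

Answer: 113

Derivation:
Frame 1: STRIKE. 10 + next two rolls (6+4) = 20. Cumulative: 20
Frame 2: SPARE (6+4=10). 10 + next roll (5) = 15. Cumulative: 35
Frame 3: OPEN (5+0=5). Cumulative: 40
Frame 4: OPEN (4+4=8). Cumulative: 48
Frame 5: STRIKE. 10 + next two rolls (10+2) = 22. Cumulative: 70
Frame 6: STRIKE. 10 + next two rolls (2+4) = 16. Cumulative: 86
Frame 7: OPEN (2+4=6). Cumulative: 92
Frame 8: OPEN (7+0=7). Cumulative: 99
Frame 9: OPEN (2+7=9). Cumulative: 108
Frame 10: OPEN. Sum of all frame-10 rolls (0+5) = 5. Cumulative: 113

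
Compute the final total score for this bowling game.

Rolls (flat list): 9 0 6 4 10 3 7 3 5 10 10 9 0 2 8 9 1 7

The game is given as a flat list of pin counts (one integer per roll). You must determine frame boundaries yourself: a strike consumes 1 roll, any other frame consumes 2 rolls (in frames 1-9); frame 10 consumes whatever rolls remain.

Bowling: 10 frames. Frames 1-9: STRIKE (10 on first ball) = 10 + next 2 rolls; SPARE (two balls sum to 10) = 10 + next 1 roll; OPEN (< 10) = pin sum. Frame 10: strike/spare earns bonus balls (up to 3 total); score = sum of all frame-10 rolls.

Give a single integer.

Answer: 163

Derivation:
Frame 1: OPEN (9+0=9). Cumulative: 9
Frame 2: SPARE (6+4=10). 10 + next roll (10) = 20. Cumulative: 29
Frame 3: STRIKE. 10 + next two rolls (3+7) = 20. Cumulative: 49
Frame 4: SPARE (3+7=10). 10 + next roll (3) = 13. Cumulative: 62
Frame 5: OPEN (3+5=8). Cumulative: 70
Frame 6: STRIKE. 10 + next two rolls (10+9) = 29. Cumulative: 99
Frame 7: STRIKE. 10 + next two rolls (9+0) = 19. Cumulative: 118
Frame 8: OPEN (9+0=9). Cumulative: 127
Frame 9: SPARE (2+8=10). 10 + next roll (9) = 19. Cumulative: 146
Frame 10: SPARE. Sum of all frame-10 rolls (9+1+7) = 17. Cumulative: 163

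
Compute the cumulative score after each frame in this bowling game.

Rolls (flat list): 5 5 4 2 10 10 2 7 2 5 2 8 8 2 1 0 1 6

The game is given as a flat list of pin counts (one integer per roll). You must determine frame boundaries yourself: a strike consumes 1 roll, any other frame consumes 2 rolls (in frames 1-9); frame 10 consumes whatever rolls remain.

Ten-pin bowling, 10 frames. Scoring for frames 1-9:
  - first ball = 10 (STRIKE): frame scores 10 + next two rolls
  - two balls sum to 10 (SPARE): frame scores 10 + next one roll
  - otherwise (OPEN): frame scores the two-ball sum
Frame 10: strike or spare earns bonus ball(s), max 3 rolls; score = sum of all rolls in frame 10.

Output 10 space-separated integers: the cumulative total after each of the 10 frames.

Frame 1: SPARE (5+5=10). 10 + next roll (4) = 14. Cumulative: 14
Frame 2: OPEN (4+2=6). Cumulative: 20
Frame 3: STRIKE. 10 + next two rolls (10+2) = 22. Cumulative: 42
Frame 4: STRIKE. 10 + next two rolls (2+7) = 19. Cumulative: 61
Frame 5: OPEN (2+7=9). Cumulative: 70
Frame 6: OPEN (2+5=7). Cumulative: 77
Frame 7: SPARE (2+8=10). 10 + next roll (8) = 18. Cumulative: 95
Frame 8: SPARE (8+2=10). 10 + next roll (1) = 11. Cumulative: 106
Frame 9: OPEN (1+0=1). Cumulative: 107
Frame 10: OPEN. Sum of all frame-10 rolls (1+6) = 7. Cumulative: 114

Answer: 14 20 42 61 70 77 95 106 107 114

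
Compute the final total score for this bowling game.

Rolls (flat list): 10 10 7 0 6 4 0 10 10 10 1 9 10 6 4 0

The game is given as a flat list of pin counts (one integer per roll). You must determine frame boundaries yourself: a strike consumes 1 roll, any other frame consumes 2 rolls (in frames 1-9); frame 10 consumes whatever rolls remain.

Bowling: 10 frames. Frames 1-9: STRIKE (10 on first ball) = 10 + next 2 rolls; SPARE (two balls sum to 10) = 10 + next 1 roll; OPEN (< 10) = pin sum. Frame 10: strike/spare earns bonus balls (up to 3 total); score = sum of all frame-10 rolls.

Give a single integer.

Frame 1: STRIKE. 10 + next two rolls (10+7) = 27. Cumulative: 27
Frame 2: STRIKE. 10 + next two rolls (7+0) = 17. Cumulative: 44
Frame 3: OPEN (7+0=7). Cumulative: 51
Frame 4: SPARE (6+4=10). 10 + next roll (0) = 10. Cumulative: 61
Frame 5: SPARE (0+10=10). 10 + next roll (10) = 20. Cumulative: 81
Frame 6: STRIKE. 10 + next two rolls (10+1) = 21. Cumulative: 102
Frame 7: STRIKE. 10 + next two rolls (1+9) = 20. Cumulative: 122
Frame 8: SPARE (1+9=10). 10 + next roll (10) = 20. Cumulative: 142
Frame 9: STRIKE. 10 + next two rolls (6+4) = 20. Cumulative: 162
Frame 10: SPARE. Sum of all frame-10 rolls (6+4+0) = 10. Cumulative: 172

Answer: 172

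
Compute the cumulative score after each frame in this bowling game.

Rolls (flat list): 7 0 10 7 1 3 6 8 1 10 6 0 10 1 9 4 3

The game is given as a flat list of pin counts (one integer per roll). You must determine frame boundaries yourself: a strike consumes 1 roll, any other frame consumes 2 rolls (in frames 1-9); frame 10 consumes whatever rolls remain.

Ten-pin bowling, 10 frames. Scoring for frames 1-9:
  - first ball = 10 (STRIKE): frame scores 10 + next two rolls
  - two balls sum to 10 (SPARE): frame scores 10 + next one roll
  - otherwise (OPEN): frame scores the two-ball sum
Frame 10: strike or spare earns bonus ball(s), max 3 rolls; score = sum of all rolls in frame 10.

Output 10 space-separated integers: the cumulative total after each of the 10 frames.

Frame 1: OPEN (7+0=7). Cumulative: 7
Frame 2: STRIKE. 10 + next two rolls (7+1) = 18. Cumulative: 25
Frame 3: OPEN (7+1=8). Cumulative: 33
Frame 4: OPEN (3+6=9). Cumulative: 42
Frame 5: OPEN (8+1=9). Cumulative: 51
Frame 6: STRIKE. 10 + next two rolls (6+0) = 16. Cumulative: 67
Frame 7: OPEN (6+0=6). Cumulative: 73
Frame 8: STRIKE. 10 + next two rolls (1+9) = 20. Cumulative: 93
Frame 9: SPARE (1+9=10). 10 + next roll (4) = 14. Cumulative: 107
Frame 10: OPEN. Sum of all frame-10 rolls (4+3) = 7. Cumulative: 114

Answer: 7 25 33 42 51 67 73 93 107 114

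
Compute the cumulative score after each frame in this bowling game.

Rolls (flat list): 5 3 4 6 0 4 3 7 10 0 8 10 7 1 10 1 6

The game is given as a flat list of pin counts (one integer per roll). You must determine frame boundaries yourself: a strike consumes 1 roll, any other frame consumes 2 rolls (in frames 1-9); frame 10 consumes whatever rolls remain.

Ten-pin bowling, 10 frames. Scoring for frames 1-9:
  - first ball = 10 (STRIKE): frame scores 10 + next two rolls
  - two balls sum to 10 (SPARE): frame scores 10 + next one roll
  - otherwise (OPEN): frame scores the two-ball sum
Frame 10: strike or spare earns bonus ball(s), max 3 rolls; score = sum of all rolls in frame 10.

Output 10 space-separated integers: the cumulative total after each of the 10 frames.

Frame 1: OPEN (5+3=8). Cumulative: 8
Frame 2: SPARE (4+6=10). 10 + next roll (0) = 10. Cumulative: 18
Frame 3: OPEN (0+4=4). Cumulative: 22
Frame 4: SPARE (3+7=10). 10 + next roll (10) = 20. Cumulative: 42
Frame 5: STRIKE. 10 + next two rolls (0+8) = 18. Cumulative: 60
Frame 6: OPEN (0+8=8). Cumulative: 68
Frame 7: STRIKE. 10 + next two rolls (7+1) = 18. Cumulative: 86
Frame 8: OPEN (7+1=8). Cumulative: 94
Frame 9: STRIKE. 10 + next two rolls (1+6) = 17. Cumulative: 111
Frame 10: OPEN. Sum of all frame-10 rolls (1+6) = 7. Cumulative: 118

Answer: 8 18 22 42 60 68 86 94 111 118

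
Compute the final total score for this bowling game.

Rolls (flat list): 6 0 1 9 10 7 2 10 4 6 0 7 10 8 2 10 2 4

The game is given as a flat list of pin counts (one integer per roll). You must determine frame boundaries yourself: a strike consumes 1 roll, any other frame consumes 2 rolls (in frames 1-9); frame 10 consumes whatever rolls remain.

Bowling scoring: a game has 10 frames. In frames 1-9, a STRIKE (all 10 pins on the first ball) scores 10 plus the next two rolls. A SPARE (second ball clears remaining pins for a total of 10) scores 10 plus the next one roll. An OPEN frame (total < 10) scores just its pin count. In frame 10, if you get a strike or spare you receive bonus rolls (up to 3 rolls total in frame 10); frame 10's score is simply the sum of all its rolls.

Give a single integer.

Frame 1: OPEN (6+0=6). Cumulative: 6
Frame 2: SPARE (1+9=10). 10 + next roll (10) = 20. Cumulative: 26
Frame 3: STRIKE. 10 + next two rolls (7+2) = 19. Cumulative: 45
Frame 4: OPEN (7+2=9). Cumulative: 54
Frame 5: STRIKE. 10 + next two rolls (4+6) = 20. Cumulative: 74
Frame 6: SPARE (4+6=10). 10 + next roll (0) = 10. Cumulative: 84
Frame 7: OPEN (0+7=7). Cumulative: 91
Frame 8: STRIKE. 10 + next two rolls (8+2) = 20. Cumulative: 111
Frame 9: SPARE (8+2=10). 10 + next roll (10) = 20. Cumulative: 131
Frame 10: STRIKE. Sum of all frame-10 rolls (10+2+4) = 16. Cumulative: 147

Answer: 147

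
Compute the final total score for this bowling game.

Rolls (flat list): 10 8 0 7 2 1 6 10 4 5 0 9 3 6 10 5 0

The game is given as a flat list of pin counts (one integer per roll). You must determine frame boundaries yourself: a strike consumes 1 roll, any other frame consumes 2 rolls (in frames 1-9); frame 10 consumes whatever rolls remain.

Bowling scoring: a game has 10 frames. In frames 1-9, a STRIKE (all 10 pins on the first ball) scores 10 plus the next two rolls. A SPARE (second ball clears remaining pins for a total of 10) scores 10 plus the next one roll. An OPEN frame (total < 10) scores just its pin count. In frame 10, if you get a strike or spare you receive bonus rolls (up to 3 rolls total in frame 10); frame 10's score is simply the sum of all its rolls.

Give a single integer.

Answer: 108

Derivation:
Frame 1: STRIKE. 10 + next two rolls (8+0) = 18. Cumulative: 18
Frame 2: OPEN (8+0=8). Cumulative: 26
Frame 3: OPEN (7+2=9). Cumulative: 35
Frame 4: OPEN (1+6=7). Cumulative: 42
Frame 5: STRIKE. 10 + next two rolls (4+5) = 19. Cumulative: 61
Frame 6: OPEN (4+5=9). Cumulative: 70
Frame 7: OPEN (0+9=9). Cumulative: 79
Frame 8: OPEN (3+6=9). Cumulative: 88
Frame 9: STRIKE. 10 + next two rolls (5+0) = 15. Cumulative: 103
Frame 10: OPEN. Sum of all frame-10 rolls (5+0) = 5. Cumulative: 108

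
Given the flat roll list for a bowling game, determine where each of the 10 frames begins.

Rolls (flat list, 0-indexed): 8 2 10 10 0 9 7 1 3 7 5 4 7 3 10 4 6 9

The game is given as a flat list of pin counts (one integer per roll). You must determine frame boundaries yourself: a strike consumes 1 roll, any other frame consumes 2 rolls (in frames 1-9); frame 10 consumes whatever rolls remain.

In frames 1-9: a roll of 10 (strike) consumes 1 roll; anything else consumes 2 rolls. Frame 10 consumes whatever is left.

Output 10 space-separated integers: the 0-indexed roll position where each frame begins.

Frame 1 starts at roll index 0: rolls=8,2 (sum=10), consumes 2 rolls
Frame 2 starts at roll index 2: roll=10 (strike), consumes 1 roll
Frame 3 starts at roll index 3: roll=10 (strike), consumes 1 roll
Frame 4 starts at roll index 4: rolls=0,9 (sum=9), consumes 2 rolls
Frame 5 starts at roll index 6: rolls=7,1 (sum=8), consumes 2 rolls
Frame 6 starts at roll index 8: rolls=3,7 (sum=10), consumes 2 rolls
Frame 7 starts at roll index 10: rolls=5,4 (sum=9), consumes 2 rolls
Frame 8 starts at roll index 12: rolls=7,3 (sum=10), consumes 2 rolls
Frame 9 starts at roll index 14: roll=10 (strike), consumes 1 roll
Frame 10 starts at roll index 15: 3 remaining rolls

Answer: 0 2 3 4 6 8 10 12 14 15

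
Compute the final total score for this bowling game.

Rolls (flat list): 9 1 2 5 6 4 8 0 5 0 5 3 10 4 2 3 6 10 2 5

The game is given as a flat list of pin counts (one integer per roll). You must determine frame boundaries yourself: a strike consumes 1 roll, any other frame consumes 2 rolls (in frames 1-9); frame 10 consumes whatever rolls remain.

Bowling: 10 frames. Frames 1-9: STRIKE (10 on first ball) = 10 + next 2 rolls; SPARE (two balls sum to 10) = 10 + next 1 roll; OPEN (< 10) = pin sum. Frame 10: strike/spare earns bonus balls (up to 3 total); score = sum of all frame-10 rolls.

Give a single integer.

Answer: 106

Derivation:
Frame 1: SPARE (9+1=10). 10 + next roll (2) = 12. Cumulative: 12
Frame 2: OPEN (2+5=7). Cumulative: 19
Frame 3: SPARE (6+4=10). 10 + next roll (8) = 18. Cumulative: 37
Frame 4: OPEN (8+0=8). Cumulative: 45
Frame 5: OPEN (5+0=5). Cumulative: 50
Frame 6: OPEN (5+3=8). Cumulative: 58
Frame 7: STRIKE. 10 + next two rolls (4+2) = 16. Cumulative: 74
Frame 8: OPEN (4+2=6). Cumulative: 80
Frame 9: OPEN (3+6=9). Cumulative: 89
Frame 10: STRIKE. Sum of all frame-10 rolls (10+2+5) = 17. Cumulative: 106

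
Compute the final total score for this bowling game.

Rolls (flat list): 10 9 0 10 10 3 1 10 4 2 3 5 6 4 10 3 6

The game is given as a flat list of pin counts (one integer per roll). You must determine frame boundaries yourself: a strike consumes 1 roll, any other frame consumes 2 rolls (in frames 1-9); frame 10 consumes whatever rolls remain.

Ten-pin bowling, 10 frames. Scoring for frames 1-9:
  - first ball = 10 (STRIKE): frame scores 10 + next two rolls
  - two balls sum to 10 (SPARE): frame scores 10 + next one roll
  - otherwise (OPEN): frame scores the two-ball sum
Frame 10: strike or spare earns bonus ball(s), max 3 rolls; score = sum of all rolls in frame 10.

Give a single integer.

Frame 1: STRIKE. 10 + next two rolls (9+0) = 19. Cumulative: 19
Frame 2: OPEN (9+0=9). Cumulative: 28
Frame 3: STRIKE. 10 + next two rolls (10+3) = 23. Cumulative: 51
Frame 4: STRIKE. 10 + next two rolls (3+1) = 14. Cumulative: 65
Frame 5: OPEN (3+1=4). Cumulative: 69
Frame 6: STRIKE. 10 + next two rolls (4+2) = 16. Cumulative: 85
Frame 7: OPEN (4+2=6). Cumulative: 91
Frame 8: OPEN (3+5=8). Cumulative: 99
Frame 9: SPARE (6+4=10). 10 + next roll (10) = 20. Cumulative: 119
Frame 10: STRIKE. Sum of all frame-10 rolls (10+3+6) = 19. Cumulative: 138

Answer: 138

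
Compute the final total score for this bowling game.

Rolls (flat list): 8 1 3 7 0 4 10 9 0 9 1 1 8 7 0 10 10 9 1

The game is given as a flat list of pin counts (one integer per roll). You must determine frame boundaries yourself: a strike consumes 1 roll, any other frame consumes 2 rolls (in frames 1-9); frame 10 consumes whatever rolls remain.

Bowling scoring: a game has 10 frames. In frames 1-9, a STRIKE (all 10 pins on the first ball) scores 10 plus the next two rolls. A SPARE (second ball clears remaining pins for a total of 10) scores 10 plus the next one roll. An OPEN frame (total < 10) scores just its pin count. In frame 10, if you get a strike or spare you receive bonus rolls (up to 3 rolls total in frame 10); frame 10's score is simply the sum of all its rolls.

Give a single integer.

Frame 1: OPEN (8+1=9). Cumulative: 9
Frame 2: SPARE (3+7=10). 10 + next roll (0) = 10. Cumulative: 19
Frame 3: OPEN (0+4=4). Cumulative: 23
Frame 4: STRIKE. 10 + next two rolls (9+0) = 19. Cumulative: 42
Frame 5: OPEN (9+0=9). Cumulative: 51
Frame 6: SPARE (9+1=10). 10 + next roll (1) = 11. Cumulative: 62
Frame 7: OPEN (1+8=9). Cumulative: 71
Frame 8: OPEN (7+0=7). Cumulative: 78
Frame 9: STRIKE. 10 + next two rolls (10+9) = 29. Cumulative: 107
Frame 10: STRIKE. Sum of all frame-10 rolls (10+9+1) = 20. Cumulative: 127

Answer: 127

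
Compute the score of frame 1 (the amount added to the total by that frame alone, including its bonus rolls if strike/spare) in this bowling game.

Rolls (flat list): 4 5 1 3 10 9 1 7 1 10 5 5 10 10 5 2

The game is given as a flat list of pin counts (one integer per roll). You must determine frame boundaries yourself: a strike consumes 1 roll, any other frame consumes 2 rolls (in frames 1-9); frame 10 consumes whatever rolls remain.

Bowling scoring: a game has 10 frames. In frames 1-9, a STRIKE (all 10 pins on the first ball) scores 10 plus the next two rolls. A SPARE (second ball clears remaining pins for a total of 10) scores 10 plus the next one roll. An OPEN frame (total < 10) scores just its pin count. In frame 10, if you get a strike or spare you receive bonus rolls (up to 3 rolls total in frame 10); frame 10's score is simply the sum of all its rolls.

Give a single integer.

Answer: 9

Derivation:
Frame 1: OPEN (4+5=9). Cumulative: 9
Frame 2: OPEN (1+3=4). Cumulative: 13
Frame 3: STRIKE. 10 + next two rolls (9+1) = 20. Cumulative: 33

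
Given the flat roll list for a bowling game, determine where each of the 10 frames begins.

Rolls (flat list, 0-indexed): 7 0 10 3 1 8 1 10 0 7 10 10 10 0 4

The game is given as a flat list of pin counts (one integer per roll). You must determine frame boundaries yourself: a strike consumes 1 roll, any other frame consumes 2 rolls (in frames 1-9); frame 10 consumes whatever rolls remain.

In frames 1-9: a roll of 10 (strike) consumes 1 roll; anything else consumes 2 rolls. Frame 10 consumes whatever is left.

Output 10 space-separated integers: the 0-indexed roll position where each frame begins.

Frame 1 starts at roll index 0: rolls=7,0 (sum=7), consumes 2 rolls
Frame 2 starts at roll index 2: roll=10 (strike), consumes 1 roll
Frame 3 starts at roll index 3: rolls=3,1 (sum=4), consumes 2 rolls
Frame 4 starts at roll index 5: rolls=8,1 (sum=9), consumes 2 rolls
Frame 5 starts at roll index 7: roll=10 (strike), consumes 1 roll
Frame 6 starts at roll index 8: rolls=0,7 (sum=7), consumes 2 rolls
Frame 7 starts at roll index 10: roll=10 (strike), consumes 1 roll
Frame 8 starts at roll index 11: roll=10 (strike), consumes 1 roll
Frame 9 starts at roll index 12: roll=10 (strike), consumes 1 roll
Frame 10 starts at roll index 13: 2 remaining rolls

Answer: 0 2 3 5 7 8 10 11 12 13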